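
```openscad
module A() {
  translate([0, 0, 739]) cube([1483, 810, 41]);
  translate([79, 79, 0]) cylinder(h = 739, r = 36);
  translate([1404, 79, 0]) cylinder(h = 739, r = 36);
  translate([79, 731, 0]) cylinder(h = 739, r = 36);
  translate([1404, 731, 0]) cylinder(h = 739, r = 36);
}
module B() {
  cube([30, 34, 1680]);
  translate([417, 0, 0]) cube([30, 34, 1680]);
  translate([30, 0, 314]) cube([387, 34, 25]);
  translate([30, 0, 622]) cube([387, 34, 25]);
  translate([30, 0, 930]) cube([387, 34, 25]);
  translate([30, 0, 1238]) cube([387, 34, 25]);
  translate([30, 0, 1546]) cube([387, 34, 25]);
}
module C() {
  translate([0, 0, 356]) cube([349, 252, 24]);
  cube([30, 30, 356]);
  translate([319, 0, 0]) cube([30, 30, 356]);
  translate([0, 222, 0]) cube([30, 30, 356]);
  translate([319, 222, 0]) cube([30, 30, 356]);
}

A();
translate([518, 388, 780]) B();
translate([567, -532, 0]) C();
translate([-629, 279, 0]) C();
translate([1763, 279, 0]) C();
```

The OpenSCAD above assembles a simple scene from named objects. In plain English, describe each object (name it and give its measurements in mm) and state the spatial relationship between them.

A is a table with a 1483×810 mm rectangular top, 41 mm thick, top surface at z = 780 mm, supported by four round legs of 72 mm diameter, each leg's bounding box inset 43 mm from the nearest pair of top edges, running from the floor.

B is a wooden ladder with two side rails of 30×34 mm section and 1680 mm height, set 447 mm apart overall. Between them run 5 rectangular rungs (34 mm deep, 25 mm thick), front faces flush with the rails' −y face. The bottom of the first rung is 314 mm above the floor and each subsequent rung is 308 mm higher than the one below.

C is a four-legged stool. The seat is 349×252 mm, 24 mm thick, top at z = 380 mm. It stands on four square legs, each 30×30 mm in cross-section, from z = 0 to the seat underside, each flush with a corner of the seat.

The ladder is on top of the table, centred. Three stools sit around the table at the −y, −x, +x sides.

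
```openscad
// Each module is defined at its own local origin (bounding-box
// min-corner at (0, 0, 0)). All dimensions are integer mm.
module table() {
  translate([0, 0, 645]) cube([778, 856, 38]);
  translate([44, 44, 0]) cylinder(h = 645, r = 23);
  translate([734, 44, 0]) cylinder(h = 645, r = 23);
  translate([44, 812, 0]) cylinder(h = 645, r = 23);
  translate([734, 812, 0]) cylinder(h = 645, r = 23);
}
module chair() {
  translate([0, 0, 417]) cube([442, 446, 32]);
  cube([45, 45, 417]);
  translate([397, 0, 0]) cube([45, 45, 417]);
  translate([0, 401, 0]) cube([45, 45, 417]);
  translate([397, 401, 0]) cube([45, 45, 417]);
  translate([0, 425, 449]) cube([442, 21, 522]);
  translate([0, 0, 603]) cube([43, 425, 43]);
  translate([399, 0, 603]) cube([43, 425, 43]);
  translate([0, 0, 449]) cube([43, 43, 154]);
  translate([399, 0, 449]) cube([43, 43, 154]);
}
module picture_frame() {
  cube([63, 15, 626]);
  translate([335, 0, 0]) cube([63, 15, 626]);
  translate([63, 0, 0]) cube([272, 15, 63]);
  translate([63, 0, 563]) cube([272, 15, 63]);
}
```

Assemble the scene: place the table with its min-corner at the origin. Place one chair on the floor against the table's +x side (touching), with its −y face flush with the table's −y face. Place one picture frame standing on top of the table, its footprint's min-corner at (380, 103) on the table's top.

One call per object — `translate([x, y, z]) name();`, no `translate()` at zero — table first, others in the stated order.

table();
translate([778, 0, 0]) chair();
translate([380, 103, 683]) picture_frame();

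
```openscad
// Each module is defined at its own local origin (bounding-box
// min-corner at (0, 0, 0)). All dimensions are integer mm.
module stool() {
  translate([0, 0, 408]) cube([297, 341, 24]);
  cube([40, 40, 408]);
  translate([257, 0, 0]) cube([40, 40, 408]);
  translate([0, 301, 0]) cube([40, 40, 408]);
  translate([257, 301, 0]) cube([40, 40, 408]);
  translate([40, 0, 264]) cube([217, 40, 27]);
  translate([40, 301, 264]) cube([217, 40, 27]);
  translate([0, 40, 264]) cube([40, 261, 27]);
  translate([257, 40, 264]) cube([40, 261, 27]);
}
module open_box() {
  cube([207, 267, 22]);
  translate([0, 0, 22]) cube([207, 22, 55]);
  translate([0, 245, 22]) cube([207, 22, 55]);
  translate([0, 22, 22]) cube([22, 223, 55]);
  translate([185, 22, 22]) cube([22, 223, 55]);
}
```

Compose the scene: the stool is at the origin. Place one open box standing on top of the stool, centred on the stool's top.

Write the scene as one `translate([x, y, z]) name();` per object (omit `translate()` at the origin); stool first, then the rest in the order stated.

stool();
translate([45, 37, 432]) open_box();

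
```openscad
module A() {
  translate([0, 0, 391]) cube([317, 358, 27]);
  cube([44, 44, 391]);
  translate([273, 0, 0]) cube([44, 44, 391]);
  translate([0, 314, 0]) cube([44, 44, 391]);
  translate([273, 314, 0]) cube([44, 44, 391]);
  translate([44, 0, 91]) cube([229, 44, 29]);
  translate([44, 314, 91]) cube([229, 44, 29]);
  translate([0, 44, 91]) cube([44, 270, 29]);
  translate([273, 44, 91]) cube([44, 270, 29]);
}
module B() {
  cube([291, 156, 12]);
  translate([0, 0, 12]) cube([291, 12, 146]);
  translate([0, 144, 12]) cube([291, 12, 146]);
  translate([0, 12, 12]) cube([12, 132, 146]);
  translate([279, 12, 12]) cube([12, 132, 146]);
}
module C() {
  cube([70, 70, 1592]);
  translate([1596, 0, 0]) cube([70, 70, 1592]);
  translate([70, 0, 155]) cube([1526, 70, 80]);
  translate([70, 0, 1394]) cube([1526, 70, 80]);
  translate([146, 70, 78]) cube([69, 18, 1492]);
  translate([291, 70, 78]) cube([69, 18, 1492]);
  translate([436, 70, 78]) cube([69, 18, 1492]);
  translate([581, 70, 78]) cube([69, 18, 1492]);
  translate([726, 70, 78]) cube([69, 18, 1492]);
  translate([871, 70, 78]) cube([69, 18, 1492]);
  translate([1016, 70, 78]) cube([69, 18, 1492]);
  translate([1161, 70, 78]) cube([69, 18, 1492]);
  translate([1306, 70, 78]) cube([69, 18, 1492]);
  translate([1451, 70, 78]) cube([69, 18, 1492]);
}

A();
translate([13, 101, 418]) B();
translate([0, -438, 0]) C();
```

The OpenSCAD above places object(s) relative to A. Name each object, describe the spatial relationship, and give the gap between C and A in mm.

The fence section's nearest face is 350 mm from the stool's −y face.

A is a stool. B is an open box. C is a fence section. The open box is on top of the stool, centred. The fence section is on the floor beside the stool on its −y side. The gap between the fence section and the stool is 350 mm.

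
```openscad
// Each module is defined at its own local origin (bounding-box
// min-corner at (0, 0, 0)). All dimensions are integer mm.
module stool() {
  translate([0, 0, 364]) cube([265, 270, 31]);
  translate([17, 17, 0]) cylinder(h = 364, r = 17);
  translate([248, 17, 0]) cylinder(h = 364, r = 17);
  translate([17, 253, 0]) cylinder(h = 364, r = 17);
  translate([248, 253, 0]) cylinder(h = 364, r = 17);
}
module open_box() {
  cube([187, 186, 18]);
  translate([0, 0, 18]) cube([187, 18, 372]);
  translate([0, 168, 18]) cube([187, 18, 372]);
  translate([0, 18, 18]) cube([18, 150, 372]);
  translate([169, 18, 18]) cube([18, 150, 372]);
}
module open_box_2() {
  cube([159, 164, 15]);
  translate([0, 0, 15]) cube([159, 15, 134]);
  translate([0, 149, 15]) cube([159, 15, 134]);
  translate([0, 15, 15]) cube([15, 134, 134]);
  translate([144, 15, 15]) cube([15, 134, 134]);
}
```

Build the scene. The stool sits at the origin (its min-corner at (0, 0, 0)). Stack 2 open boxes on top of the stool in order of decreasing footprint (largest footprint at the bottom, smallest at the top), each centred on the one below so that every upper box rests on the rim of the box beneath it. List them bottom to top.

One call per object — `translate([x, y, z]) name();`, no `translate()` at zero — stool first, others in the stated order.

stool();
translate([39, 42, 395]) open_box();
translate([53, 53, 785]) open_box_2();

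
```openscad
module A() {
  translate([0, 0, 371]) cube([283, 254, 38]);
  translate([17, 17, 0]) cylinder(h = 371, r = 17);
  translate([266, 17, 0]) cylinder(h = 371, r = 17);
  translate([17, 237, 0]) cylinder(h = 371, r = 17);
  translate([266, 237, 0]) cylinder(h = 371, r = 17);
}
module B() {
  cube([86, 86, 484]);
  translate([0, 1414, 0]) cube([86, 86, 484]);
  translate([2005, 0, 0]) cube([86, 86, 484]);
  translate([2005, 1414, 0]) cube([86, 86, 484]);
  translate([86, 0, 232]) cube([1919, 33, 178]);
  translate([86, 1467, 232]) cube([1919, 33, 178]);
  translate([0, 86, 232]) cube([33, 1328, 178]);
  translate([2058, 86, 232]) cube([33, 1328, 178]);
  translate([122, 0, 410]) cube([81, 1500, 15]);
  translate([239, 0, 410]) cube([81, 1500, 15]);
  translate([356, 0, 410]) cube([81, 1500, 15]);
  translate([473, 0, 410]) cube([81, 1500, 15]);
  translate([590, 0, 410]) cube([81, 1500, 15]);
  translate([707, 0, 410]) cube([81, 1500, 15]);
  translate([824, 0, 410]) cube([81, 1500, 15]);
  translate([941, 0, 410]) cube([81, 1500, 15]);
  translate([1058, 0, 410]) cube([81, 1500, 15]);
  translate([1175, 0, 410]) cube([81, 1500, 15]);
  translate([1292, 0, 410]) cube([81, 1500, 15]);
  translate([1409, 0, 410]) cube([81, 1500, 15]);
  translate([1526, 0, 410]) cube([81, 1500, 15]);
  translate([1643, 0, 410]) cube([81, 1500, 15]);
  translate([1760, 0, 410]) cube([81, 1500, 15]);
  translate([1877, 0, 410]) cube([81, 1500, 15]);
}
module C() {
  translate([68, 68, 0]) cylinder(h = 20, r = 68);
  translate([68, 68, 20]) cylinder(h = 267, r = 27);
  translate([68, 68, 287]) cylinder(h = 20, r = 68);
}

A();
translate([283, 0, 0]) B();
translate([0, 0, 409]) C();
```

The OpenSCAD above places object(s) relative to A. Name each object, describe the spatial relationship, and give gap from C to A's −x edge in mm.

The spool's min-x is at 0; the stool's min-x is 0; gap = 0 mm.

A is a stool. B is a bed frame. C is a spool. The bed frame is against the stool's +x side, with their −y faces flush. The spool is on top of the stool. The gap from the spool to the stool's −x edge is 0 mm.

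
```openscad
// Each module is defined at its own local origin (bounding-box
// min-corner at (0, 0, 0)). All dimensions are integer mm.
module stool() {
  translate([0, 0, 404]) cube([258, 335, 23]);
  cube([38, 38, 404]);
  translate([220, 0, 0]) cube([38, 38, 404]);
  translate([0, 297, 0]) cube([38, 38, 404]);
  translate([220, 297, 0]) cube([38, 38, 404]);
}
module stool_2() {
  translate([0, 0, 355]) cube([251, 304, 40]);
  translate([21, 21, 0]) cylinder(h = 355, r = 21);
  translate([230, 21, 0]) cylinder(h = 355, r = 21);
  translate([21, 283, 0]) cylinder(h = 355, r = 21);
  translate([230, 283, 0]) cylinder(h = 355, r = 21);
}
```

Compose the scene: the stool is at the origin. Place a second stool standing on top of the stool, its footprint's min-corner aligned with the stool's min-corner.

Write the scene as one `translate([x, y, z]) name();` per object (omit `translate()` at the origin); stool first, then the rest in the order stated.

stool();
translate([0, 0, 427]) stool_2();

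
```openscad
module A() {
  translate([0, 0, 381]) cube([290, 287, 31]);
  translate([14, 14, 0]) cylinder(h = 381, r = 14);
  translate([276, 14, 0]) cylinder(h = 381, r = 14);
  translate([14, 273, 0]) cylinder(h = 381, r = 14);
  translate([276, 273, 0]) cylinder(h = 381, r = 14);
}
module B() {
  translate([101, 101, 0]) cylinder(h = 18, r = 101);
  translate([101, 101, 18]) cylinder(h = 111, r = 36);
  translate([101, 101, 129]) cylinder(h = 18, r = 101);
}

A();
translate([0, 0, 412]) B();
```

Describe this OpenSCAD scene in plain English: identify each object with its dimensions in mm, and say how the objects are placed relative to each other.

A is a simple wooden stool: a rectangular seat 290 mm (x) by 287 mm (y), 31 mm thick, top face at z = 412 mm, on four round legs, each 28 mm in diameter. The legs rest on z = 0, each leg's axis is inset half a diameter from the nearest pair of seat edges (so the leg's bounding box is flush with the corner).

B is a spool: two coaxial disc flanges of radius 101 mm and thickness 18 mm, joined by a core cylinder of radius 36 mm and height 111 mm. The lower flange rests on z = 0 and the three cylinders share a vertical axis.

The spool is on top of the stool.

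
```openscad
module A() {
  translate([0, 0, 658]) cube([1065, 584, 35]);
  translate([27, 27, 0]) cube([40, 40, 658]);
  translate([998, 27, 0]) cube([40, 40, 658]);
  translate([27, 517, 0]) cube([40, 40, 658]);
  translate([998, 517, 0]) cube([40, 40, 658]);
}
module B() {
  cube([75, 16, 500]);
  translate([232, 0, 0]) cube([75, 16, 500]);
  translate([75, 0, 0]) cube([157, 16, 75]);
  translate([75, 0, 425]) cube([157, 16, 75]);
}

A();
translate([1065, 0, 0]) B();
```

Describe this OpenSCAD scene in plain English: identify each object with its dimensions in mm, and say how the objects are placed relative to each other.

A is a table with a 1065×584 mm rectangular top, 35 mm thick, top surface at z = 693 mm, supported by four 40×40 mm square legs, each inset 27 mm from the nearest pair of top edges, running from the floor.

B is a rectangular picture frame lying in the x–z plane (depth along y). The opening is 157 mm wide (x) by 350 mm tall (z), surrounded by a border 75 mm wide on all four sides. The frame is 16 mm deep and is made of two full-height vertical stiles with two horizontal rails fitted between them.

The picture frame is against the table's +x side, with their −y faces flush.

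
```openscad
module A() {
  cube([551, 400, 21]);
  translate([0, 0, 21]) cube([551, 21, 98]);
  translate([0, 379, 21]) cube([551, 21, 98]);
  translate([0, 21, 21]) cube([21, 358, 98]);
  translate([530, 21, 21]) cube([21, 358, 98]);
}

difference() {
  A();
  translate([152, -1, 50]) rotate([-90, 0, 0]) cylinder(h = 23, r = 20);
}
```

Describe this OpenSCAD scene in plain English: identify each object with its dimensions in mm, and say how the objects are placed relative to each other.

A is an open-topped rectangular box: outside dimensions 551×400×119 mm, with a uniform wall and base thickness of 21 mm. The base is a full 551×400 slab on the floor; four walls sit on top of the base. The front and back walls (the −y and +y sides) span the full width; the two side walls fit between them.

The open box has a circular hole of radius 20 mm through its front wall, centred at (x = 152, z = 50).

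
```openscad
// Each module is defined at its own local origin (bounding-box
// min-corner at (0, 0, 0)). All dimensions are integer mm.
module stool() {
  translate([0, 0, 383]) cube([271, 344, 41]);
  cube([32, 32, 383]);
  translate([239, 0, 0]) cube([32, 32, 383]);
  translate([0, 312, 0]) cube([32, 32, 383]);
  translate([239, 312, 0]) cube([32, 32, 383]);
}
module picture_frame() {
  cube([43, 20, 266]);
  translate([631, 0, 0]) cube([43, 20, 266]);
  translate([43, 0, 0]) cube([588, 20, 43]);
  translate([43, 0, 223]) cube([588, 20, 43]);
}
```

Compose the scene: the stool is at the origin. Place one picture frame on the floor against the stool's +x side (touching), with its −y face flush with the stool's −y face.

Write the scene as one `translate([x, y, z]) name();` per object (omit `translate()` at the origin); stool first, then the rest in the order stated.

stool();
translate([271, 0, 0]) picture_frame();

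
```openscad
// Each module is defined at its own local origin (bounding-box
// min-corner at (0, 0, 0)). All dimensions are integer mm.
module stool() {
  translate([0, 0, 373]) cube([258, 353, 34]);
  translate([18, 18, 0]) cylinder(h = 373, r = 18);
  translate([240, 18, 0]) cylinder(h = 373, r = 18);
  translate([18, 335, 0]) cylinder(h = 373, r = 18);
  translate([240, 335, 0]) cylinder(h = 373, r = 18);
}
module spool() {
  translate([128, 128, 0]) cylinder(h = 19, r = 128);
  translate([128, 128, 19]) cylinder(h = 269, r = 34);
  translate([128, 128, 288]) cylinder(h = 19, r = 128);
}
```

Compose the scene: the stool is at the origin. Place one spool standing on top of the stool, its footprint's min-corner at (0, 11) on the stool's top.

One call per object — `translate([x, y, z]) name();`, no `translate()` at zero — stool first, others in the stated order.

stool();
translate([0, 11, 407]) spool();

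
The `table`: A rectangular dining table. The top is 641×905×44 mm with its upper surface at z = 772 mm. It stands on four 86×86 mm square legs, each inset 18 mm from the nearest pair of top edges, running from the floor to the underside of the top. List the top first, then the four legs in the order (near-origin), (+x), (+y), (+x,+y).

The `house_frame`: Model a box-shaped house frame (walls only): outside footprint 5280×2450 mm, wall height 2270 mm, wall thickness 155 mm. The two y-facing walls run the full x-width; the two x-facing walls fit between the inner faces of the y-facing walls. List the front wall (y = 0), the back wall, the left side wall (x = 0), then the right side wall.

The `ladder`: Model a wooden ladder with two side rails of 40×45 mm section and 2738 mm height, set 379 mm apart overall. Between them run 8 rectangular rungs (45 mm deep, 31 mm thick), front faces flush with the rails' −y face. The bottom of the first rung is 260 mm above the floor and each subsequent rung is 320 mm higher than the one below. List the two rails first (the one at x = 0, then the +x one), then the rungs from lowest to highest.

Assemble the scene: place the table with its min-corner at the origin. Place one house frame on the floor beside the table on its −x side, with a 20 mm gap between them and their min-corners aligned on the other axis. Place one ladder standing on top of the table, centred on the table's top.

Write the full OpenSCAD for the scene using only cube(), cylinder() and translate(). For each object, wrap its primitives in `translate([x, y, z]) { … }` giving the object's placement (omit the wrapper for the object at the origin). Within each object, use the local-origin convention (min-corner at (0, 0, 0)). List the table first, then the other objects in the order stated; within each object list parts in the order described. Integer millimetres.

translate([0, 0, 728]) cube([641, 905, 44]);
translate([18, 18, 0]) cube([86, 86, 728]);
translate([537, 18, 0]) cube([86, 86, 728]);
translate([18, 801, 0]) cube([86, 86, 728]);
translate([537, 801, 0]) cube([86, 86, 728]);
translate([-5300, 0, 0]) {
  cube([5280, 155, 2270]);
  translate([0, 2295, 0]) cube([5280, 155, 2270]);
  translate([0, 155, 0]) cube([155, 2140, 2270]);
  translate([5125, 155, 0]) cube([155, 2140, 2270]);
}
translate([131, 430, 772]) {
  cube([40, 45, 2738]);
  translate([339, 0, 0]) cube([40, 45, 2738]);
  translate([40, 0, 260]) cube([299, 45, 31]);
  translate([40, 0, 580]) cube([299, 45, 31]);
  translate([40, 0, 900]) cube([299, 45, 31]);
  translate([40, 0, 1220]) cube([299, 45, 31]);
  translate([40, 0, 1540]) cube([299, 45, 31]);
  translate([40, 0, 1860]) cube([299, 45, 31]);
  translate([40, 0, 2180]) cube([299, 45, 31]);
  translate([40, 0, 2500]) cube([299, 45, 31]);
}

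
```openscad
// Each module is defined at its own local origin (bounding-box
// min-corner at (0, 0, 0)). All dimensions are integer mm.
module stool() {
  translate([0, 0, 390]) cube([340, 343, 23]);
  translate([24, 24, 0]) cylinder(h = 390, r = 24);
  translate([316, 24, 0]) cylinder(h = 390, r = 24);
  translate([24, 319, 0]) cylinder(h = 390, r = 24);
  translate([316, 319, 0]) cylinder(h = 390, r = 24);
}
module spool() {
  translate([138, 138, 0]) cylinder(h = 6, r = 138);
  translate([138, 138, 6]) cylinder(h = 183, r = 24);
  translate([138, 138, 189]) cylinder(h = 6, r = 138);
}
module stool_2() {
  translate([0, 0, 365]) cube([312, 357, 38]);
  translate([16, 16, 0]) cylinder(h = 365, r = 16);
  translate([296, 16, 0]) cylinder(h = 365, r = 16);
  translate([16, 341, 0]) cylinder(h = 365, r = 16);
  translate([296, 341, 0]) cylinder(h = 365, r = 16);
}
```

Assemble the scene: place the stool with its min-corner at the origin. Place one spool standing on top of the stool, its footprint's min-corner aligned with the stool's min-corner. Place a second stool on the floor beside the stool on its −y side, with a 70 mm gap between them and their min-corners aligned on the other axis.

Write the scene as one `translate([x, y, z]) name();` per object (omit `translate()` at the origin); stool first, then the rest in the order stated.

stool();
translate([0, 0, 413]) spool();
translate([0, -427, 0]) stool_2();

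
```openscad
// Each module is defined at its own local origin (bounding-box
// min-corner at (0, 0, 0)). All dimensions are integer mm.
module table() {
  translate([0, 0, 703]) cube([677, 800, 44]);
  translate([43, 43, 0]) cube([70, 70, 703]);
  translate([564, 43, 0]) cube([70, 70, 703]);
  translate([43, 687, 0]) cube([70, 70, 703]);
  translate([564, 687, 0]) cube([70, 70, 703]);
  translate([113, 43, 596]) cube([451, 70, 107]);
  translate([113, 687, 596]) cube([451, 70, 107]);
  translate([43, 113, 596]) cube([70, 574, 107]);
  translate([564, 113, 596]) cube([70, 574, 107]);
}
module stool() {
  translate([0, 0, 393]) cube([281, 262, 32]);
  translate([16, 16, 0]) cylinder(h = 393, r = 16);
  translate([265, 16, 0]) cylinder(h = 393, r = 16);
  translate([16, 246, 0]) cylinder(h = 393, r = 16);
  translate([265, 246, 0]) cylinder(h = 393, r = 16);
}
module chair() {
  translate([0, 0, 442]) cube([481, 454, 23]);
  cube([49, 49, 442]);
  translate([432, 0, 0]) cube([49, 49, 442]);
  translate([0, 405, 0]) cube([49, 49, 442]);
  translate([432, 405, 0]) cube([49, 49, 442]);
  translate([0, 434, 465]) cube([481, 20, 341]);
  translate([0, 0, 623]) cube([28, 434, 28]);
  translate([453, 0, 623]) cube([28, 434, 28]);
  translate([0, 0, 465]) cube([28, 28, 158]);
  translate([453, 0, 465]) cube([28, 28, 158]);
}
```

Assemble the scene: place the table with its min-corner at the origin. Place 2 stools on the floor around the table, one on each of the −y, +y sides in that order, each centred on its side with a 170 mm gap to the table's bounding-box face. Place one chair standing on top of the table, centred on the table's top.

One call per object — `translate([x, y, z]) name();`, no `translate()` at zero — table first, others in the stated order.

table();
translate([198, -432, 0]) stool();
translate([198, 970, 0]) stool();
translate([98, 173, 747]) chair();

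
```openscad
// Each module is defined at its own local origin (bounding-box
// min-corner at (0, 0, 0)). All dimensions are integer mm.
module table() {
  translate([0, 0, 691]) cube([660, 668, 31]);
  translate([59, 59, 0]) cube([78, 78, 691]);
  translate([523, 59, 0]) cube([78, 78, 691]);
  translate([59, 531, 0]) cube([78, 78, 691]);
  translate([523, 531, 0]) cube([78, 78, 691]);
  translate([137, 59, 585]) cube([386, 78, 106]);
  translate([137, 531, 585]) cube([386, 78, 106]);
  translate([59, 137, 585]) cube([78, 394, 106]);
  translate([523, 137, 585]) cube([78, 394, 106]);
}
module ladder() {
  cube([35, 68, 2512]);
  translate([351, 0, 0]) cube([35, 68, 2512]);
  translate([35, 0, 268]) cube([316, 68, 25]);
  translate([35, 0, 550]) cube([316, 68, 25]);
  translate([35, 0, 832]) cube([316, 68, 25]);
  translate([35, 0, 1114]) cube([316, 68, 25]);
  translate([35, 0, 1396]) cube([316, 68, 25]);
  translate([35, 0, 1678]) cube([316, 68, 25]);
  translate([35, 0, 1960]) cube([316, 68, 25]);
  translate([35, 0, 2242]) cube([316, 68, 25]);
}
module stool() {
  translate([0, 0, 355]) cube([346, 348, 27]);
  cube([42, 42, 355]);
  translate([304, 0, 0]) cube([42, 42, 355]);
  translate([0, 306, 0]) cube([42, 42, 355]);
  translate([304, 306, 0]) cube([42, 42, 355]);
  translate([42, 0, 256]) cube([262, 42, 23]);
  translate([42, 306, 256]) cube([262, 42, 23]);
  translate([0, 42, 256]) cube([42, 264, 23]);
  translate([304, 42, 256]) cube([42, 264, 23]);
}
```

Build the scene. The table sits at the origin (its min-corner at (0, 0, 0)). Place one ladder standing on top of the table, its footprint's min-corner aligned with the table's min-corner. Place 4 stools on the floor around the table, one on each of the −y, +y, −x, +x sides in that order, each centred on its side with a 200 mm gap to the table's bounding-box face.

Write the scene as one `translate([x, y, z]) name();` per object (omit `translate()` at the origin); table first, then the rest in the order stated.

table();
translate([0, 0, 722]) ladder();
translate([157, -548, 0]) stool();
translate([157, 868, 0]) stool();
translate([-546, 160, 0]) stool();
translate([860, 160, 0]) stool();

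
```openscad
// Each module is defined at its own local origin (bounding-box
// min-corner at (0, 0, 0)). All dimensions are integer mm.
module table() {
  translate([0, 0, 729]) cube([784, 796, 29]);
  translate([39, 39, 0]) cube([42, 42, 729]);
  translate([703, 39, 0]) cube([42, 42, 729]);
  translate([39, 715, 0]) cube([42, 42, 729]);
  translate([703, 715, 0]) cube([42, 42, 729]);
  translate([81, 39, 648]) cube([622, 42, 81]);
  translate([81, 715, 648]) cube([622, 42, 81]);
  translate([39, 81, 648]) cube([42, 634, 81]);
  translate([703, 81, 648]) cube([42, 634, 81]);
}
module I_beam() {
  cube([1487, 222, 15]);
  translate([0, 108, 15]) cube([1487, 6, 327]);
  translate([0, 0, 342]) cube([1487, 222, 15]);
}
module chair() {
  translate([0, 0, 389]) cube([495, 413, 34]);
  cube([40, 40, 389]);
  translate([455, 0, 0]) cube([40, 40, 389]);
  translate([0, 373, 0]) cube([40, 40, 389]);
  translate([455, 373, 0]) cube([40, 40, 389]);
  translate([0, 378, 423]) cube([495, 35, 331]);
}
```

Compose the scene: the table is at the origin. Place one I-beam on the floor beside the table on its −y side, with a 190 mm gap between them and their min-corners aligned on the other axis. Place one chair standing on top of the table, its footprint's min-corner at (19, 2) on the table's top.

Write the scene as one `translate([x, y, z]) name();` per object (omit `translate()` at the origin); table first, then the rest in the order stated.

table();
translate([0, -412, 0]) I_beam();
translate([19, 2, 758]) chair();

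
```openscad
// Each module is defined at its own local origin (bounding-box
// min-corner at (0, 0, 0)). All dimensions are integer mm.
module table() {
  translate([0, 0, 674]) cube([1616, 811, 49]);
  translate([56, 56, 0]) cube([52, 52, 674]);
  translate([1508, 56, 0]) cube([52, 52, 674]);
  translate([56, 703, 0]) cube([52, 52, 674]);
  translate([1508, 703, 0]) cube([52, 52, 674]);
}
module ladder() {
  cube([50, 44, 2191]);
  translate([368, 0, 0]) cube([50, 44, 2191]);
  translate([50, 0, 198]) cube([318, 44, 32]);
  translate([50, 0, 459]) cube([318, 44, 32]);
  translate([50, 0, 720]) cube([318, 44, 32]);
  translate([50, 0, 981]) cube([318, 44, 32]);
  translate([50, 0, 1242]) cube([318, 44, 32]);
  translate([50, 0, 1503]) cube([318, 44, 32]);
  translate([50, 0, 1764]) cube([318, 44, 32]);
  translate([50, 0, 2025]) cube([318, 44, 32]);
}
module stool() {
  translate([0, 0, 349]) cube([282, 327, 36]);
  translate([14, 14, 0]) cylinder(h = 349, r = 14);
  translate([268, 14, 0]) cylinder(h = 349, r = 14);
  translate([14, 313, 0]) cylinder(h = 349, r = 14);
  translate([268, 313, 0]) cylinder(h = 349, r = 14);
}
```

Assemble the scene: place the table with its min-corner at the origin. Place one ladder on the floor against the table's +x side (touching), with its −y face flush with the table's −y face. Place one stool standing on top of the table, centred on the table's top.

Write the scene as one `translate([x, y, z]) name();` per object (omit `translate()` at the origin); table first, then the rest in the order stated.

table();
translate([1616, 0, 0]) ladder();
translate([667, 242, 723]) stool();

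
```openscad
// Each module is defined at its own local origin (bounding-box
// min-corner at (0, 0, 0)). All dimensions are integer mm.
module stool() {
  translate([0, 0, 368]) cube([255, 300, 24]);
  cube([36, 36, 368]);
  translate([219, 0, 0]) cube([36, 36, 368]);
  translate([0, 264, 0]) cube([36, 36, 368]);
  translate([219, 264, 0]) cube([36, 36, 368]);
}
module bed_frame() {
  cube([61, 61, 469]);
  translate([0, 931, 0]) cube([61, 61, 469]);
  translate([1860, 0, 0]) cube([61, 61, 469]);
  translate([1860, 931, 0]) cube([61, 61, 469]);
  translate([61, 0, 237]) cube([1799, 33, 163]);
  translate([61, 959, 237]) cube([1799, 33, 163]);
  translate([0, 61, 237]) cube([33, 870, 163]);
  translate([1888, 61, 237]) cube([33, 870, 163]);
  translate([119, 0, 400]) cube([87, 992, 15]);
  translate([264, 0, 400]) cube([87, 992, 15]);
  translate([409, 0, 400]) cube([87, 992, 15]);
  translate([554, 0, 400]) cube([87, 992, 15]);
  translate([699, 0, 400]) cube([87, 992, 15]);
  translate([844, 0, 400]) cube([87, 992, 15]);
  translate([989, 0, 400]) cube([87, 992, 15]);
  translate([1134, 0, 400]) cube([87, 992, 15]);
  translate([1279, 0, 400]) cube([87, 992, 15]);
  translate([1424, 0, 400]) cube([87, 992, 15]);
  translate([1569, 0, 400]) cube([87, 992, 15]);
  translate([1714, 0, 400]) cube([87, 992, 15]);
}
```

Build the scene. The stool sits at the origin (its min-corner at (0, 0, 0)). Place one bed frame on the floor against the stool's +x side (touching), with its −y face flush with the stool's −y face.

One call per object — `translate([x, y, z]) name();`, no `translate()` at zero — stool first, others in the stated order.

stool();
translate([255, 0, 0]) bed_frame();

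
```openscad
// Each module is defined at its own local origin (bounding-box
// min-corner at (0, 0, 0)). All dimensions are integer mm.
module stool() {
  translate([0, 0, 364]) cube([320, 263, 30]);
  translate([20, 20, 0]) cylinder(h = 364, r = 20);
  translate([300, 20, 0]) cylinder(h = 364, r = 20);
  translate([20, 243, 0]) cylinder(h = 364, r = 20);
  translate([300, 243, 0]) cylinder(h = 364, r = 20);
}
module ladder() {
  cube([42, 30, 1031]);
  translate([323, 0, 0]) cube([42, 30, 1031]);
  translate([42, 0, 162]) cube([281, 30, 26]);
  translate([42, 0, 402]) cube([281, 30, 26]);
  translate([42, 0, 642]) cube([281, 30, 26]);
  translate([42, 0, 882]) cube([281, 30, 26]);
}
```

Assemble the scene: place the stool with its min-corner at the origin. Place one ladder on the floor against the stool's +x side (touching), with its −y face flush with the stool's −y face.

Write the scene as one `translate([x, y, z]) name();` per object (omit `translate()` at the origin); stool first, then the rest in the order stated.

stool();
translate([320, 0, 0]) ladder();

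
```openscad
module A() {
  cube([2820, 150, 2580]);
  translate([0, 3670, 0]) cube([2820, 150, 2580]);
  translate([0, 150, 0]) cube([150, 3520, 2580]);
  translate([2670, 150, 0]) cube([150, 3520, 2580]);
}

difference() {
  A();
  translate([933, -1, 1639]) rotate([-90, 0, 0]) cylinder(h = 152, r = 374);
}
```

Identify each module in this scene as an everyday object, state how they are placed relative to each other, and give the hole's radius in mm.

A is a house frame. The house frame has a circular hole through its front wall. The hole's radius is 374 mm.

The subtracted cylinder has r = 374 mm.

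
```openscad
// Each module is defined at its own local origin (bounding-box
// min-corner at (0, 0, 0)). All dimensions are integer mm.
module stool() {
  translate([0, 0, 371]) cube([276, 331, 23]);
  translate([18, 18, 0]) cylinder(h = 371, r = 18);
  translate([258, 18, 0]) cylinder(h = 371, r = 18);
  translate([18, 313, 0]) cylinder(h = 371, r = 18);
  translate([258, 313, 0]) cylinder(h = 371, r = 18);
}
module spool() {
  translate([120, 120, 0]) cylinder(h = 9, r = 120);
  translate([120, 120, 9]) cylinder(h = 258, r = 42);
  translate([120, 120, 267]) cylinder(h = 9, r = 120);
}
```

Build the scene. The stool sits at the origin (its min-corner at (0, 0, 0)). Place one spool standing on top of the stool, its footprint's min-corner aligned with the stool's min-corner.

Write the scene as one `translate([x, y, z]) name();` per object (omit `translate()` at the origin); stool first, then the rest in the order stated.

stool();
translate([0, 0, 394]) spool();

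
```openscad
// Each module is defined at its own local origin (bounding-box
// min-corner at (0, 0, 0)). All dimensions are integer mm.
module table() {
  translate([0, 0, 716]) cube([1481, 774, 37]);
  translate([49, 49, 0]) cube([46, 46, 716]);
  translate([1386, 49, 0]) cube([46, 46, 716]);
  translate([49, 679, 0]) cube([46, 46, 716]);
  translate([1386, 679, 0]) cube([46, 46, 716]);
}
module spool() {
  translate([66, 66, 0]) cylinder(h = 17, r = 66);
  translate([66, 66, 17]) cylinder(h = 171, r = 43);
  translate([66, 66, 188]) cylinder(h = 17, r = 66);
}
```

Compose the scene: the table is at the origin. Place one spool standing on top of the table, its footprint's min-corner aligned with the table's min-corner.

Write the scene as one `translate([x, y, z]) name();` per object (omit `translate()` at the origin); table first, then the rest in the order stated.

table();
translate([0, 0, 753]) spool();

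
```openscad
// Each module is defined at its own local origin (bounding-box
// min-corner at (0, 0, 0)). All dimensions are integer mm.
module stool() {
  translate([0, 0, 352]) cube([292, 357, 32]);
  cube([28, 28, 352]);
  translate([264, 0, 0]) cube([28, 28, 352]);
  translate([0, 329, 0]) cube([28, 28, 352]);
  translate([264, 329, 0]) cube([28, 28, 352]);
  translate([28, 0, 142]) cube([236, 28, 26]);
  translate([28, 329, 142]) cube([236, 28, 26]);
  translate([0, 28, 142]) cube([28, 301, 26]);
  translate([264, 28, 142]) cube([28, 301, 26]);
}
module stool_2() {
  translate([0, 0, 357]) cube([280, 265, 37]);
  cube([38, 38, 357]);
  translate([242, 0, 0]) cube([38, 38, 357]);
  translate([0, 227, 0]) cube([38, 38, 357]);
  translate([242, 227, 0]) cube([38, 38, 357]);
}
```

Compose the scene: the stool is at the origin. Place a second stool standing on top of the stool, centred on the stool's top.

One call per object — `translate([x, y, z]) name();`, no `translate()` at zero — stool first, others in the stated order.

stool();
translate([6, 46, 384]) stool_2();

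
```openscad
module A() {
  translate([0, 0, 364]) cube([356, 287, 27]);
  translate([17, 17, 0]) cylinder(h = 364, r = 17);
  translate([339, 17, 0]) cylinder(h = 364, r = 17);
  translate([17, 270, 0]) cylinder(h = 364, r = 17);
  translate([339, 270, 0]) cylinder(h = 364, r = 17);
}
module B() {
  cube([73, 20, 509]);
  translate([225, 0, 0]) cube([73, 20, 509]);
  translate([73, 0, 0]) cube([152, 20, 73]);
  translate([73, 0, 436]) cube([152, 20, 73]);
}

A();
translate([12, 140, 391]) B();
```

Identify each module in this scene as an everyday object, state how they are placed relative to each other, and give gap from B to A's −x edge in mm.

A is a stool. B is a picture frame. The picture frame is on top of the stool. The gap from the picture frame to the stool's −x edge is 12 mm.

The picture frame's min-x is at 12; the stool's min-x is 0; gap = 12 mm.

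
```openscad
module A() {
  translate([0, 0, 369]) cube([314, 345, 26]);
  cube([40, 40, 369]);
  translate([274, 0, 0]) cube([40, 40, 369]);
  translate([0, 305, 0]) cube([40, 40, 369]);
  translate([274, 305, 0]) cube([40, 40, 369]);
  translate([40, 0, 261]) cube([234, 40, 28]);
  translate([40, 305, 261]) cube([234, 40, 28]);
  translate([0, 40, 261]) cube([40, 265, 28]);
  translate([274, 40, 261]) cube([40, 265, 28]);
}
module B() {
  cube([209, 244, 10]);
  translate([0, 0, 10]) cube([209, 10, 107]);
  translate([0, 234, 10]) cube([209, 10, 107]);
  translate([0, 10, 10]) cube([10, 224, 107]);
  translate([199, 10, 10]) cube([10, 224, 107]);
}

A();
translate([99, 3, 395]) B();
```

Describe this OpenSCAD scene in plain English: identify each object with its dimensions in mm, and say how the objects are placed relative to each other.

A is a four-legged stool. The seat is a 314×345×26 mm slab whose top surface is at z = 395 mm; four square legs, each 40×40 mm in cross-section, run from the floor (z = 0) to the underside of the seat, each flush with a corner of the seat. Four stretchers, 40 mm wide and 28 mm tall, connect adjacent legs with their undersides at z = 261 mm, each running between the inner faces of the legs it joins and aligned with the legs' outer faces on the other axis.

B is an open storage box with external size 209×244×117 mm and wall thickness 10 mm (the base is also 10 mm thick). The base covers the whole footprint; the four walls stand on the base, with the y-facing walls full-width and the x-facing walls fitting between their inner faces.

The open box is on top of the stool.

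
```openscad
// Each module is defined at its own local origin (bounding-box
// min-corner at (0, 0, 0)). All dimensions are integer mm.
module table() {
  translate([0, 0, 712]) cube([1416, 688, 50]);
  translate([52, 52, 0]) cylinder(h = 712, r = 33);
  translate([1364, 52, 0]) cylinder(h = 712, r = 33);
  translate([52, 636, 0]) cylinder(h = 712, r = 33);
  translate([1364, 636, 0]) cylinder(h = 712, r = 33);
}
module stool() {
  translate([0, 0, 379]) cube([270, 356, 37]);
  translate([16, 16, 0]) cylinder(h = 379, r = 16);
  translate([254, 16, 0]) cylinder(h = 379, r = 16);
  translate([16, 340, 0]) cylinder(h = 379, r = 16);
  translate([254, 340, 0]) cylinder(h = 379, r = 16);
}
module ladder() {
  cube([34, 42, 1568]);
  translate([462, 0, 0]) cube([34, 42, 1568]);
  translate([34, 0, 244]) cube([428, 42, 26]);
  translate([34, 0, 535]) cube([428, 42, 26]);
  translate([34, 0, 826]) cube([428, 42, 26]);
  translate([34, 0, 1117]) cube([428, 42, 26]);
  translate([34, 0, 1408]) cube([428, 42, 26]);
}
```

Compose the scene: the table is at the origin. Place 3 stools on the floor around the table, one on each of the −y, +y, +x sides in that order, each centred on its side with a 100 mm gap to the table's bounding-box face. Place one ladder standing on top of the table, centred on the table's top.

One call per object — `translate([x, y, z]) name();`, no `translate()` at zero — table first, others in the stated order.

table();
translate([573, -456, 0]) stool();
translate([573, 788, 0]) stool();
translate([1516, 166, 0]) stool();
translate([460, 323, 762]) ladder();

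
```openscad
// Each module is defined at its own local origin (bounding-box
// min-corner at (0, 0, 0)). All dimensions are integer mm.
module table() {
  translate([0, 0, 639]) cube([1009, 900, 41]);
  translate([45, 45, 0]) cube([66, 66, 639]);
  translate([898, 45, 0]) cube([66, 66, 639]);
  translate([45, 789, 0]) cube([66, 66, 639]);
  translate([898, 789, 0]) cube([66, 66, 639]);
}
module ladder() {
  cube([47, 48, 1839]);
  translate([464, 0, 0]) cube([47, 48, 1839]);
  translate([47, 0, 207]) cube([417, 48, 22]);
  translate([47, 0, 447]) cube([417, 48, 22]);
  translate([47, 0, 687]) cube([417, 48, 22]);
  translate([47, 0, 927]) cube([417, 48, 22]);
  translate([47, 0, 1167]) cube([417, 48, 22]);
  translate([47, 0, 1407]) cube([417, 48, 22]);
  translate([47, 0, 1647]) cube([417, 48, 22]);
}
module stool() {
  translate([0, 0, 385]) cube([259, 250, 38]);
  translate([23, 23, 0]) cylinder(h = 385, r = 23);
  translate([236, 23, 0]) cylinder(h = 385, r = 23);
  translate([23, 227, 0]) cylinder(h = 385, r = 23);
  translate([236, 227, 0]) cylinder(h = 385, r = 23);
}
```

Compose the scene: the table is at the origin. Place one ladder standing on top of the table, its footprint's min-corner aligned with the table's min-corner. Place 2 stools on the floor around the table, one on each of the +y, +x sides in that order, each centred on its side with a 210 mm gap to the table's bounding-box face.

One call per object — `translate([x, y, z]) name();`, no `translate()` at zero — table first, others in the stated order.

table();
translate([0, 0, 680]) ladder();
translate([375, 1110, 0]) stool();
translate([1219, 325, 0]) stool();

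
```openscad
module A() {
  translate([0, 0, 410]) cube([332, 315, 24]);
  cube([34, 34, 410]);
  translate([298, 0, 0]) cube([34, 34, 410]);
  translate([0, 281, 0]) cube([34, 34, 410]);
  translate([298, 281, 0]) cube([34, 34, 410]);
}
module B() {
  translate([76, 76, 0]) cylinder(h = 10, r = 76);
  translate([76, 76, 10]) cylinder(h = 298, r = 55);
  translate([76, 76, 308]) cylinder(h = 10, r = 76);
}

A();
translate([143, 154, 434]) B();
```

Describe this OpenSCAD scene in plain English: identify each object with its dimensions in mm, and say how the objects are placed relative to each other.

A is a simple wooden stool: a rectangular seat 332 mm (x) by 315 mm (y), 24 mm thick, top face at z = 434 mm, on four square legs, each 34×34 mm in cross-section. The legs rest on z = 0, each flush with a corner of the seat.

B is a spool: two coaxial disc flanges of radius 76 mm and thickness 10 mm, joined by a core cylinder of radius 55 mm and height 298 mm. The lower flange rests on z = 0 and the three cylinders share a vertical axis.

The spool is on top of the stool.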